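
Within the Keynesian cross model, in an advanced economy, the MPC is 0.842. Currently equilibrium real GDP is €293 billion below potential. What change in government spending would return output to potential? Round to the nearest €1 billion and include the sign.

+€46 billion

Spending multiplier = 1/(1 − MPC) = 1/(1 − 0.842) = 1/0.158 ≈ 6.329.
Need ΔY = +€293 billion, so ΔG = ΔY/k = (+€293 billion) × 0.158 ≈ +€46 billion.
The government should increase government spending by €46 billion.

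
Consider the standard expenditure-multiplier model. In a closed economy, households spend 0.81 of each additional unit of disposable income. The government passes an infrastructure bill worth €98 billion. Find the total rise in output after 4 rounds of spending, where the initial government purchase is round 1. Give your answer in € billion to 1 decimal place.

Round 1 adds ΔG = €98 billion; each later round is MPC = 0.81 times the previous.
After 4 rounds: 98 + 79.38 + 64.2978 + 52.081218 = ΔG·(1 − c^4)/(1 − c) = 98 × (1 − 0.43046721)/0.19 ≈ €293.8 billion.

€293.8 billion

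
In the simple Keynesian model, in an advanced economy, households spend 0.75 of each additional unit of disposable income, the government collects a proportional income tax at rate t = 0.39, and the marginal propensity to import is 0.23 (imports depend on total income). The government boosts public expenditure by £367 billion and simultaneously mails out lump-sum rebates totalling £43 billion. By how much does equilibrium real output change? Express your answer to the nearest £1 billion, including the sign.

+£517 billion

Expenditure multiplier = 1/(1 − c(1−t) + m) = 1/(1 − 0.75×0.61 + 0.23) = 1/0.7725 ≈ 1.294.
ΔG contributes k·ΔG = (+£367 billion) / 0.7725 ≈ +£475.1 billion.
ΔT of −£43 billion changes first-round spending by −c·ΔT = +£32.25 billion, contributing k·(−c·ΔT) = (+£32.25 billion) / 0.7725 ≈ +£41.7 billion.
Net ΔY = k(ΔG − c·ΔT) = (+£399.25 billion) / 0.7725 ≈ +£517 billion.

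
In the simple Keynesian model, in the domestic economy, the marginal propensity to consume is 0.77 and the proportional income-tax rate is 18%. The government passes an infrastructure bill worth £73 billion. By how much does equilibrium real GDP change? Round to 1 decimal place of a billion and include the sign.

+£198.0 billion

Expenditure multiplier = 1/(1 − c(1−t)) = 1/(1 − 0.77×0.82) = 1/0.3686 ≈ 2.713.
ΔY = k × ΔG = (+£73 billion) / 0.3686 ≈ +£198 billion.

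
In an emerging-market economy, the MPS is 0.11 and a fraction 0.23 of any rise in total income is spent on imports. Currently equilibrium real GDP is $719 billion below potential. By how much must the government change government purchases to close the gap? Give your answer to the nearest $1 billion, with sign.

MPC = 1 − MPS = 1 − 0.11 = 0.89.
Spending multiplier = 1/(1 − c + m) = 1/(1 − 0.89 + 0.23) = 1/0.34 ≈ 2.941.
Need ΔY = +$719 billion, so ΔG = ΔY/k = (+$719 billion) × 0.34 ≈ +$244 billion.
The government should increase government purchases by $244 billion.

+$244 billion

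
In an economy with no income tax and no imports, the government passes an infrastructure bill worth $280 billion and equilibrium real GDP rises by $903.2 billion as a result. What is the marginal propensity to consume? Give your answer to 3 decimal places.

0.690

Implied spending multiplier k = ΔY/ΔG = 903.2/280 ≈ 3.2257.
Since k = 1/(1 − MPC), MPC = 1 − 1/k = 1 − ΔG/ΔY = 1 − 280/903.2 ≈ 0.690.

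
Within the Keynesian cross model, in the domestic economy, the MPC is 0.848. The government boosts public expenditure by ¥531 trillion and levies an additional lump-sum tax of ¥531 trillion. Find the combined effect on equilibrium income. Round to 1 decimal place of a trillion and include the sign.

+¥531.0 trillion

Expenditure multiplier = 1/(1 − MPC) = 1/(1 − 0.848) = 1/0.152 ≈ 6.579.
ΔG contributes k·ΔG = (+¥531 trillion) / 0.152 ≈ +¥3,493.4 trillion.
ΔT of +¥531 trillion changes first-round spending by −c·ΔT = −¥450.288 trillion, contributing k·(−c·ΔT) = (−¥450.288 trillion) / 0.152 ≈ −¥2,962.4 trillion.
With ΔG = ΔT and no other leakages, the balanced-budget multiplier is 1, so ΔY = ΔG = +¥531 trillion.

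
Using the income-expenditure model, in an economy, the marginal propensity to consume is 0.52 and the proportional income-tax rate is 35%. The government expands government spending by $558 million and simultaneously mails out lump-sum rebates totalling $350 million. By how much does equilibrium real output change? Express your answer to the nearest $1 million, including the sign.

+$1,118 million

Expenditure multiplier = 1/(1 − c(1−t)) = 1/(1 − 0.52×0.65) = 1/0.662 ≈ 1.511.
ΔG contributes k·ΔG = (+$558 million) / 0.662 ≈ +$842.9 million.
ΔT of −$350 million changes first-round spending by −c·ΔT = +$182 million, contributing k·(−c·ΔT) = (+$182 million) / 0.662 ≈ +$274.9 million.
Net ΔY = k(ΔG − c·ΔT) = (+$740 million) / 0.662 ≈ +$1,118 million.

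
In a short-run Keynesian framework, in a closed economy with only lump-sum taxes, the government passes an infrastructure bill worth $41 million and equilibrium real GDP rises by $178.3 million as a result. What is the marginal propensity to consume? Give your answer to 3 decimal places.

0.770

Implied spending multiplier k = ΔY/ΔG = 178.3/41 ≈ 4.3488.
Since k = 1/(1 − MPC), MPC = 1 − 1/k = 1 − ΔG/ΔY = 1 − 41/178.3 ≈ 0.770.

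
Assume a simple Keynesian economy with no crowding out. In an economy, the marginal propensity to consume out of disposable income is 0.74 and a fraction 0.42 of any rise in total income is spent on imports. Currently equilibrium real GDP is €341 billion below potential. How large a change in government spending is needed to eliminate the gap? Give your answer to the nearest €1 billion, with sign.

+€232 billion

Spending multiplier = 1/(1 − c + m) = 1/(1 − 0.74 + 0.42) = 1/0.68 ≈ 1.471.
Need ΔY = +€341 billion, so ΔG = ΔY/k = (+€341 billion) × 0.68 ≈ +€232 billion.
The government should increase government spending by €232 billion.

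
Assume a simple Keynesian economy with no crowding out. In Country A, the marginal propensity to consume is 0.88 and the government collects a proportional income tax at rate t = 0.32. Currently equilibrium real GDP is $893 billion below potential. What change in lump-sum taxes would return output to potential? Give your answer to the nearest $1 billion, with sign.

Spending multiplier = 1/(1 − c(1−t)) = 1/(1 − 0.88×0.68) = 1/0.4016 ≈ 2.49.
Tax multiplier = −c·k = −0.88/0.4016 ≈ −2.191. Need ΔY = +$893 billion, so ΔT = ΔY/(−c·k) = −(+$893 billion) × 0.4016 / 0.88 ≈ −$408 billion.
The government should cut lump-sum taxes by $408 billion.

−$408 billion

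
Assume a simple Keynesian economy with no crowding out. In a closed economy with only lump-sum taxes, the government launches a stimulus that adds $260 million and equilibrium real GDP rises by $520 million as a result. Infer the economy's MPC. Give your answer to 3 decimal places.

0.500

Implied spending multiplier k = ΔY/ΔG = 520/260 = 2.
Since k = 1/(1 − MPC), MPC = 1 − 1/k = 1 − ΔG/ΔY = 1 − 260/520 = 0.500.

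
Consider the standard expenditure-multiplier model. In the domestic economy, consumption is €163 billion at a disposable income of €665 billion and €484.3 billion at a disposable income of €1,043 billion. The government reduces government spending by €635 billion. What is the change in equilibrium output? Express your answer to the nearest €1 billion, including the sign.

−€4,233 billion

MPC = ΔC/ΔYd = (484.3 − 163)/(1,043 − 665) = 321.3/378 = 0.85.
Expenditure multiplier = 1/(1 − MPC) = 1/(1 − 0.85) = 1/0.15 ≈ 6.667.
ΔY = k × ΔG = (−€635 billion) / 0.15 ≈ −€4,233 billion.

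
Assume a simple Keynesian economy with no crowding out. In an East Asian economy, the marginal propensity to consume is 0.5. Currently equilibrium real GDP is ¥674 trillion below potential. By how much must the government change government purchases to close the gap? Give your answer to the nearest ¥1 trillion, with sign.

Spending multiplier = 1/(1 − MPC) = 1/(1 − 0.5) = 1/0.5 = 2.
Need ΔY = +¥674 trillion, so ΔG = ΔY/k = (+¥674 trillion) × 0.5 = +¥337 trillion.
The government should increase government purchases by ¥337 trillion.

+¥337 trillion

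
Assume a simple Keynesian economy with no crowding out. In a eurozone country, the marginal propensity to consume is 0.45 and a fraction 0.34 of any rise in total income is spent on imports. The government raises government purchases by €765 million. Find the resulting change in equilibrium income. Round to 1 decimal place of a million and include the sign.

Expenditure multiplier = 1/(1 − c + m) = 1/(1 − 0.45 + 0.34) = 1/0.89 ≈ 1.124.
ΔY = k × ΔG = (+€765 million) / 0.89 ≈ +€859.6 million.

+€859.6 million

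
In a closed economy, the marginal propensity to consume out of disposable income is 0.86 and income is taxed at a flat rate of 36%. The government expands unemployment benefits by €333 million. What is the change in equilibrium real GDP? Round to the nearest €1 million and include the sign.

The transfer change shifts disposable income by +€333 million, so first-round consumption changes by c·ΔTR = 0.86 × (+€333 million) = +€286.38 million.
Expenditure multiplier = 1/(1 − c(1−t)) = 1/(1 − 0.86×0.64) = 1/0.4496 ≈ 2.224.
The transfer multiplier is c × k ≈ 1.913, so ΔY = k × (c·ΔTR) = (+€286.38 million) / 0.4496 ≈ +€637 million.

+€637 million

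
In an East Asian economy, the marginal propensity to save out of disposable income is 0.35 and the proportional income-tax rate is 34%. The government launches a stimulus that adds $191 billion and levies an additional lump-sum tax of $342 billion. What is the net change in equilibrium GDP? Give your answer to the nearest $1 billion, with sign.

MPC = 1 − MPS = 1 − 0.35 = 0.65.
Expenditure multiplier = 1/(1 − c(1−t)) = 1/(1 − 0.65×0.66) = 1/0.571 ≈ 1.751.
ΔG contributes k·ΔG = (+$191 billion) / 0.571 ≈ +$334.5 billion.
ΔT of +$342 billion changes first-round spending by −c·ΔT = −$222.3 billion, contributing k·(−c·ΔT) = (−$222.3 billion) / 0.571 ≈ −$389.3 billion.
Net ΔY = k(ΔG − c·ΔT) = (−$31.3 billion) / 0.571 ≈ −$55 billion.

−$55 billion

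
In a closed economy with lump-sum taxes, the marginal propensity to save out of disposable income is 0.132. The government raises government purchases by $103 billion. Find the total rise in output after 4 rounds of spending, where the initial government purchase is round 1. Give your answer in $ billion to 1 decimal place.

$337.4 billion

MPC = 1 − MPS = 1 − 0.132 = 0.868.
Round 1 adds ΔG = $103 billion; each later round is MPC = 0.868 times the previous.
After 4 rounds: 103 + 89.404 + 77.602672 + 67.359119296 = ΔG·(1 − c^4)/(1 − c) = 103 × (1 − 0.567647723776)/0.132 ≈ $337.4 billion.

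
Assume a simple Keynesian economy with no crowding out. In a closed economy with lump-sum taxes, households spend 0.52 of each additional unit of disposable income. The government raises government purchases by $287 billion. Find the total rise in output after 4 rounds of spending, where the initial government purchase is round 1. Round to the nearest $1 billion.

$554 billion

Round 1 adds ΔG = $287 billion; each later round is MPC = 0.52 times the previous.
After 4 rounds: 287 + 149.24 + 77.6048 + 40.354496 = ΔG·(1 − c^4)/(1 − c) = 287 × (1 − 0.07311616)/0.48 ≈ $554 billion.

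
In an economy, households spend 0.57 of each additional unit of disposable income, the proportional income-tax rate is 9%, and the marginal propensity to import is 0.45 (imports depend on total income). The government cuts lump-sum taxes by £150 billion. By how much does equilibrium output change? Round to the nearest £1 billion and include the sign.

+£92 billion

A lump-sum tax change of −£150 billion shifts disposable income by +£150 billion; first-round consumption changes by −c × ΔT = −0.57 × (−£150 billion) = +£85.5 billion.
Expenditure multiplier = 1/(1 − c(1−t) + m) = 1/(1 − 0.57×0.91 + 0.45) = 1/0.9313 ≈ 1.074.
The tax multiplier is −c × k ≈ −0.612, so ΔY = k × (−c·ΔT) = (+£85.5 billion) / 0.9313 ≈ +£92 billion.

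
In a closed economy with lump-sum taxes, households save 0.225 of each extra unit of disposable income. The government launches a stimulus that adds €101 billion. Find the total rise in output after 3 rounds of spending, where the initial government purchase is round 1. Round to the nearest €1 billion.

MPC = 1 − MPS = 1 − 0.225 = 0.775.
Round 1 adds ΔG = €101 billion; each later round is MPC = 0.775 times the previous.
After 3 rounds: 101 + 78.275 + 60.663125 = ΔG·(1 − c^3)/(1 − c) = 101 × (1 − 0.465484375)/0.225 ≈ €240 billion.

€240 billion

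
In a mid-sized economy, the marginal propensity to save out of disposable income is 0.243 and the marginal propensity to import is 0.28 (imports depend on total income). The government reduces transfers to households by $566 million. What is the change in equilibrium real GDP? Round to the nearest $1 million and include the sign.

MPC = 1 − MPS = 1 − 0.243 = 0.757.
The transfer change shifts disposable income by −$566 million, so first-round consumption changes by c·ΔTR = 0.757 × (−$566 million) = −$428.462 million.
Expenditure multiplier = 1/(1 − c + m) = 1/(1 − 0.757 + 0.28) = 1/0.523 ≈ 1.912.
The transfer multiplier is c × k ≈ 1.447, so ΔY = k × (c·ΔTR) = (−$428.462 million) / 0.523 ≈ −$819 million.

−$819 million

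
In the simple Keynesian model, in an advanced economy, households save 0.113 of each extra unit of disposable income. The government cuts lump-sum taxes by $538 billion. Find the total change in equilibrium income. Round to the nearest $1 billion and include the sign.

+$4,223 billion

MPC = 1 − MPS = 1 − 0.113 = 0.887.
A lump-sum tax change of −$538 billion shifts disposable income by +$538 billion; first-round consumption changes by −c × ΔT = −0.887 × (−$538 billion) = +$477.206 billion.
Expenditure multiplier = 1/(1 − MPC) = 1/(1 − 0.887) = 1/0.113 ≈ 8.85.
The tax multiplier is −c × k ≈ −7.85, so ΔY = k × (−c·ΔT) = (+$477.206 billion) / 0.113 ≈ +$4,223 billion.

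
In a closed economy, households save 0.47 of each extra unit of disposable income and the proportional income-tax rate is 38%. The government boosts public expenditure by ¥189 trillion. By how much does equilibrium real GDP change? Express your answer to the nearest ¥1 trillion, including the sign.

MPC = 1 − MPS = 1 − 0.47 = 0.53.
Government-spending multiplier = 1/(1 − c(1−t)) = 1/(1 − 0.53×0.62) = 1/0.6714 ≈ 1.489.
ΔY = k × ΔG = (+¥189 trillion) / 0.6714 ≈ +¥282 trillion.

+¥282 trillion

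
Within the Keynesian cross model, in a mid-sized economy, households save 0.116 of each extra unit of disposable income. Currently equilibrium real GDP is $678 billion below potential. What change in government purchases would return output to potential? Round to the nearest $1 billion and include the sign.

MPC = 1 − MPS = 1 − 0.116 = 0.884.
Spending multiplier = 1/(1 − MPC) = 1/(1 − 0.884) = 1/0.116 ≈ 8.621.
Need ΔY = +$678 billion, so ΔG = ΔY/k = (+$678 billion) × 0.116 ≈ +$79 billion.
The government should increase government purchases by $79 billion.

+$79 billion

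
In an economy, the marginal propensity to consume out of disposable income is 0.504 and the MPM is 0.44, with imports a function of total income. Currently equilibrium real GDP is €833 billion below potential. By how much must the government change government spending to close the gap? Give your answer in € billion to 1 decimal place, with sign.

Spending multiplier = 1/(1 − c + m) = 1/(1 − 0.504 + 0.44) = 1/0.936 ≈ 1.068.
Need ΔY = +€833 billion, so ΔG = ΔY/k = (+€833 billion) × 0.936 ≈ +€779.7 billion.
The government should increase government spending by €779.7 billion.

+€779.7 billion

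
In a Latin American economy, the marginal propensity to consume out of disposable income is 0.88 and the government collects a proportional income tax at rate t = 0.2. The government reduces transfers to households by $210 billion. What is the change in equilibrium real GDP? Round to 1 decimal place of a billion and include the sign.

−$624.3 billion

The transfer change shifts disposable income by −$210 billion, so first-round consumption changes by c·ΔTR = 0.88 × (−$210 billion) = −$184.8 billion.
Expenditure multiplier = 1/(1 − c(1−t)) = 1/(1 − 0.88×0.8) = 1/0.296 ≈ 3.378.
The transfer multiplier is c × k ≈ 2.973, so ΔY = k × (c·ΔTR) = (−$184.8 billion) / 0.296 ≈ −$624.3 billion.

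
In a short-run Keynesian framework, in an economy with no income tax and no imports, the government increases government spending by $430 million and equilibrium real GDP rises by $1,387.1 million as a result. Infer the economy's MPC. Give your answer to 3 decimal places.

0.690

Implied spending multiplier k = ΔY/ΔG = 1,387.1/430 ≈ 3.2258.
Since k = 1/(1 − MPC), MPC = 1 − 1/k = 1 − ΔG/ΔY = 1 − 430/1,387.1 ≈ 0.690.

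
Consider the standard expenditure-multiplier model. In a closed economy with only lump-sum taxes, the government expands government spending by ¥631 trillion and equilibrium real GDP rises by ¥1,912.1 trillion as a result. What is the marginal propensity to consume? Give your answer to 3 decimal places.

Implied spending multiplier k = ΔY/ΔG = 1,912.1/631 ≈ 3.0303.
Since k = 1/(1 − MPC), MPC = 1 − 1/k = 1 − ΔG/ΔY = 1 − 631/1,912.1 ≈ 0.670.

0.670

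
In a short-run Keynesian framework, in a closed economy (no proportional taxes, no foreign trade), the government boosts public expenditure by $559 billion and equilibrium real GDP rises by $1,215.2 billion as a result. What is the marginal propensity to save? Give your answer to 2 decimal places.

Implied spending multiplier k = ΔY/ΔG = 1,215.2/559 ≈ 2.1739.
Since k = 1/(1 − MPC), MPC = 1 − 1/k = 1 − ΔG/ΔY = 1 − 559/1,215.2 ≈ 0.54.
MPS = 1 − MPC = 0.46.

0.46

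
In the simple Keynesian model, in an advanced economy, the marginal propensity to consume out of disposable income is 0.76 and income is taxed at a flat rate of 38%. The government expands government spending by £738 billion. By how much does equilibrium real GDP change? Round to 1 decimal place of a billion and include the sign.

Spending multiplier = 1/(1 − c(1−t)) = 1/(1 − 0.76×0.62) = 1/0.5288 ≈ 1.891.
ΔY = k × ΔG = (+£738 billion) / 0.5288 ≈ +£1,395.6 billion.

+£1,395.6 billion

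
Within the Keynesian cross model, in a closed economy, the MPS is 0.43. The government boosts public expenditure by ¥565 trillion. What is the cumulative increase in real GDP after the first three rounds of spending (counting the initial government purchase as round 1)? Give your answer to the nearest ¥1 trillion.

¥1,071 trillion

MPC = 1 − MPS = 1 − 0.43 = 0.57.
Round 1 adds ΔG = ¥565 trillion; each later round is MPC = 0.57 times the previous.
After 3 rounds: 565 + 322.05 + 183.5685 = ΔG·(1 − c^3)/(1 − c) = 565 × (1 − 0.185193)/0.43 ≈ ¥1,071 trillion.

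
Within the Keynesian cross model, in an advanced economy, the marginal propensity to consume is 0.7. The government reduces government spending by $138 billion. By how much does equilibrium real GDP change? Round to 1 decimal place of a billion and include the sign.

−$460.0 billion

Expenditure multiplier = 1/(1 − MPC) = 1/(1 − 0.7) = 1/0.3 ≈ 3.333.
ΔY = k × ΔG = (−$138 billion) / 0.3 = −$460 billion.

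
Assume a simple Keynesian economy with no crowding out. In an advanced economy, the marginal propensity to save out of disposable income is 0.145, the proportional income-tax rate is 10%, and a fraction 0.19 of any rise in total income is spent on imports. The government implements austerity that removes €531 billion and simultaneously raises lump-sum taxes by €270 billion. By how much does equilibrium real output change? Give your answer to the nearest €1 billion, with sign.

MPC = 1 − MPS = 1 − 0.145 = 0.855.
Expenditure multiplier = 1/(1 − c(1−t) + m) = 1/(1 − 0.855×0.9 + 0.19) = 1/0.4205 ≈ 2.378.
ΔG contributes k·ΔG = (−€531 billion) / 0.4205 ≈ −€1,262.8 billion.
ΔT of +€270 billion changes first-round spending by −c·ΔT = −€230.85 billion, contributing k·(−c·ΔT) = (−€230.85 billion) / 0.4205 ≈ −€549 billion.
Net ΔY = k(ΔG − c·ΔT) = (−€761.85 billion) / 0.4205 ≈ −€1,812 billion.

−€1,812 billion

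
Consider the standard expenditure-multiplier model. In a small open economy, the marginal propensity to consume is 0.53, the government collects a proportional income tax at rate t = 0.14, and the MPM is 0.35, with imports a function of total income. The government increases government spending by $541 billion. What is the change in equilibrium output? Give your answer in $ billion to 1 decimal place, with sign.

+$605.0 billion

Government-spending multiplier = 1/(1 − c(1−t) + m) = 1/(1 − 0.53×0.86 + 0.35) = 1/0.8942 ≈ 1.118.
ΔY = k × ΔG = (+$541 billion) / 0.8942 ≈ +$605 billion.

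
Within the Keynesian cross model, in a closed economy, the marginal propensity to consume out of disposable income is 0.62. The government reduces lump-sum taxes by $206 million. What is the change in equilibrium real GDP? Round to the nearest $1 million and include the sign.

+$336 million

A lump-sum tax change of −$206 million shifts disposable income by +$206 million; first-round consumption changes by −c × ΔT = −0.62 × (−$206 million) = +$127.72 million.
Expenditure multiplier = 1/(1 − MPC) = 1/(1 − 0.62) = 1/0.38 ≈ 2.632.
The tax multiplier is −c × k ≈ −1.632, so ΔY = k × (−c·ΔT) = (+$127.72 million) / 0.38 ≈ +$336 million.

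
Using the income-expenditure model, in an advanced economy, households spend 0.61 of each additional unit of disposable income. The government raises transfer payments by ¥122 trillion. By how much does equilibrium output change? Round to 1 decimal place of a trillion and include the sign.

+¥190.8 trillion

The transfer change shifts disposable income by +¥122 trillion, so first-round consumption changes by c·ΔTR = 0.61 × (+¥122 trillion) = +¥74.42 trillion.
Expenditure multiplier = 1/(1 − MPC) = 1/(1 − 0.61) = 1/0.39 ≈ 2.564.
The transfer multiplier is c × k ≈ 1.564, so ΔY = k × (c·ΔTR) = (+¥74.42 trillion) / 0.39 ≈ +¥190.8 trillion.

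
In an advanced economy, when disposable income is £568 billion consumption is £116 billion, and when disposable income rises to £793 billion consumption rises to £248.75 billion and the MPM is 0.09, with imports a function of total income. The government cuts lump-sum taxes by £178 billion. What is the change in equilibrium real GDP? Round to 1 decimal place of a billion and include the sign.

MPC = ΔC/ΔYd = (248.75 − 116)/(793 − 568) = 132.75/225 = 0.59.
A lump-sum tax change of −£178 billion shifts disposable income by +£178 billion; first-round consumption changes by −c × ΔT = −0.59 × (−£178 billion) = +£105.02 billion.
Expenditure multiplier = 1/(1 − c + m) = 1/(1 − 0.59 + 0.09) = 1/0.5 = 2.
The tax multiplier is −c × k = −1.18, so ΔY = k × (−c·ΔT) = (+£105.02 billion) / 0.5 ≈ +£210 billion.

+£210.0 billion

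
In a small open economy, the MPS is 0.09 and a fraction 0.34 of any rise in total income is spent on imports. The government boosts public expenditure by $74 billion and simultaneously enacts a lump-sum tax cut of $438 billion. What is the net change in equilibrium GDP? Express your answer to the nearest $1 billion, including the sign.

MPC = 1 − MPS = 1 − 0.09 = 0.91.
Expenditure multiplier = 1/(1 − c + m) = 1/(1 − 0.91 + 0.34) = 1/0.43 ≈ 2.326.
ΔG contributes k·ΔG = (+$74 billion) / 0.43 ≈ +$172.1 billion.
ΔT of −$438 billion changes first-round spending by −c·ΔT = +$398.58 billion, contributing k·(−c·ΔT) = (+$398.58 billion) / 0.43 ≈ +$926.9 billion.
Net ΔY = k(ΔG − c·ΔT) = (+$472.58 billion) / 0.43 ≈ +$1,099 billion.

+$1,099 billion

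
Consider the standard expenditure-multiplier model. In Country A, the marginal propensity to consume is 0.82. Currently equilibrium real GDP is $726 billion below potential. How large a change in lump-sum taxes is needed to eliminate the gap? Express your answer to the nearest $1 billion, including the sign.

Spending multiplier = 1/(1 − MPC) = 1/(1 − 0.82) = 1/0.18 ≈ 5.556.
Tax multiplier = −c·k = −0.82/0.18 ≈ −4.556. Need ΔY = +$726 billion, so ΔT = ΔY/(−c·k) = −(+$726 billion) × 0.18 / 0.82 ≈ −$159 billion.
The government should cut lump-sum taxes by $159 billion.

−$159 billion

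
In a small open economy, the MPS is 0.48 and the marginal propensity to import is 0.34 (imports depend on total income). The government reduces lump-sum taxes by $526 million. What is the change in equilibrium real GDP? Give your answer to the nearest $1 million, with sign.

MPC = 1 − MPS = 1 − 0.48 = 0.52.
A lump-sum tax change of −$526 million shifts disposable income by +$526 million; first-round consumption changes by −c × ΔT = −0.52 × (−$526 million) = +$273.52 million.
Expenditure multiplier = 1/(1 − c + m) = 1/(1 − 0.52 + 0.34) = 1/0.82 ≈ 1.22.
The tax multiplier is −c × k ≈ −0.634, so ΔY = k × (−c·ΔT) = (+$273.52 million) / 0.82 ≈ +$334 million.

+$334 million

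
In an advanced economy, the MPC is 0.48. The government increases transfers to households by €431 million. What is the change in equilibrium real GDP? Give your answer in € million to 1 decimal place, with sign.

+€397.8 million

The transfer change shifts disposable income by +€431 million, so first-round consumption changes by c·ΔTR = 0.48 × (+€431 million) = +€206.88 million.
Expenditure multiplier = 1/(1 − MPC) = 1/(1 − 0.48) = 1/0.52 ≈ 1.923.
The transfer multiplier is c × k ≈ 0.923, so ΔY = k × (c·ΔTR) = (+€206.88 million) / 0.52 ≈ +€397.8 million.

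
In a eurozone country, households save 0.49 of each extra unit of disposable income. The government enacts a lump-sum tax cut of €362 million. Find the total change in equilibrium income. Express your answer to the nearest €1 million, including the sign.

+€377 million

MPC = 1 − MPS = 1 − 0.49 = 0.51.
A lump-sum tax change of −€362 million shifts disposable income by +€362 million; first-round consumption changes by −c × ΔT = −0.51 × (−€362 million) = +€184.62 million.
Expenditure multiplier = 1/(1 − MPC) = 1/(1 − 0.51) = 1/0.49 ≈ 2.041.
The tax multiplier is −c × k ≈ −1.041, so ΔY = k × (−c·ΔT) = (+€184.62 million) / 0.49 ≈ +€377 million.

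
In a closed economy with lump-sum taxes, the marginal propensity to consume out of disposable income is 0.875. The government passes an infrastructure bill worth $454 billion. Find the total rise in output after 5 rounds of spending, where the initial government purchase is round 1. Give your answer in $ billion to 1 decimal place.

Round 1 adds ΔG = $454 billion; each later round is MPC = 0.875 times the previous.
After 5 rounds: 454 + 397.25 + 347.59375 + 304.14453125 + 266.12646484375 = ΔG·(1 − c^5)/(1 − c) = 454 × (1 − 0.512908935546875)/0.125 ≈ $1,769.1 billion.

$1,769.1 billion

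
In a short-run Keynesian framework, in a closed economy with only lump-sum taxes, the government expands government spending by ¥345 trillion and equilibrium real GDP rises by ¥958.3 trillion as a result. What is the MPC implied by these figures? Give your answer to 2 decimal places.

Implied spending multiplier k = ΔY/ΔG = 958.3/345 ≈ 2.7777.
Since k = 1/(1 − MPC), MPC = 1 − 1/k = 1 − ΔG/ΔY = 1 − 345/958.3 ≈ 0.64.

0.64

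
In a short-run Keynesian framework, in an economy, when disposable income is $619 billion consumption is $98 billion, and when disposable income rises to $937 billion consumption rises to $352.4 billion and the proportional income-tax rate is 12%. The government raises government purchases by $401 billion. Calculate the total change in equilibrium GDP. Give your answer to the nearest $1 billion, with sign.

MPC = ΔC/ΔYd = (352.4 − 98)/(937 − 619) = 254.4/318 = 0.8.
Spending multiplier = 1/(1 − c(1−t)) = 1/(1 − 0.8×0.88) = 1/0.296 ≈ 3.378.
ΔY = k × ΔG = (+$401 billion) / 0.296 ≈ +$1,355 billion.

+$1,355 billion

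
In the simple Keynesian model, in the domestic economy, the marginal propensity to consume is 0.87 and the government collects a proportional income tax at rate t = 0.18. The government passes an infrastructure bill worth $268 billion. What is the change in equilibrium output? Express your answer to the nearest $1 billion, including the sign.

Government-spending multiplier = 1/(1 − c(1−t)) = 1/(1 − 0.87×0.82) = 1/0.2866 ≈ 3.489.
ΔY = k × ΔG = (+$268 billion) / 0.2866 ≈ +$935 billion.

+$935 billion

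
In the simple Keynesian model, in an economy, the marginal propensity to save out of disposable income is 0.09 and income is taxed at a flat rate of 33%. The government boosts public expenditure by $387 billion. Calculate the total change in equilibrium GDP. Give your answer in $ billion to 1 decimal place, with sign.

+$991.5 billion

MPC = 1 − MPS = 1 − 0.09 = 0.91.
Government-spending multiplier = 1/(1 − c(1−t)) = 1/(1 − 0.91×0.67) = 1/0.3903 ≈ 2.562.
ΔY = k × ΔG = (+$387 billion) / 0.3903 ≈ +$991.5 billion.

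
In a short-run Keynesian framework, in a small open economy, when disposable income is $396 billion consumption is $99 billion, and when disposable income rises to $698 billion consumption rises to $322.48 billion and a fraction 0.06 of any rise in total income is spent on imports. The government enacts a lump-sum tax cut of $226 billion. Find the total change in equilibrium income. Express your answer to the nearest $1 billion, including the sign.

+$523 billion

MPC = ΔC/ΔYd = (322.48 − 99)/(698 − 396) = 223.48/302 = 0.74.
A lump-sum tax change of −$226 billion shifts disposable income by +$226 billion; first-round consumption changes by −c × ΔT = −0.74 × (−$226 billion) = +$167.24 billion.
Expenditure multiplier = 1/(1 − c + m) = 1/(1 − 0.74 + 0.06) = 1/0.32 = 3.125.
The tax multiplier is −c × k ≈ −2.313, so ΔY = k × (−c·ΔT) = (+$167.24 billion) / 0.32 ≈ +$523 billion.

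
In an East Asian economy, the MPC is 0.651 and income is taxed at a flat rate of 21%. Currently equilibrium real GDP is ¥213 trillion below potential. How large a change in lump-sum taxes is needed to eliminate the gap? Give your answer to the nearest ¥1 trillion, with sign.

Spending multiplier = 1/(1 − c(1−t)) = 1/(1 − 0.651×0.79) = 1/0.48571 ≈ 2.059.
Tax multiplier = −c·k = −0.651/0.48571 ≈ −1.34. Need ΔY = +¥213 trillion, so ΔT = ΔY/(−c·k) = −(+¥213 trillion) × 0.48571 / 0.651 ≈ −¥159 trillion.
The government should cut lump-sum taxes by ¥159 trillion.

−¥159 trillion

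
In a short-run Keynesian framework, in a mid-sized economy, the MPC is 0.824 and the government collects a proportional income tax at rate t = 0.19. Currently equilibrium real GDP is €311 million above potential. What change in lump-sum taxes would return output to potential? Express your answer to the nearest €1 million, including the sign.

Spending multiplier = 1/(1 − c(1−t)) = 1/(1 − 0.824×0.81) = 1/0.33256 ≈ 3.007.
Tax multiplier = −c·k = −0.824/0.33256 ≈ −2.478. Need ΔY = −€311 million, so ΔT = ΔY/(−c·k) = −(−€311 million) × 0.33256 / 0.824 ≈ +€126 million.
The government should raise lump-sum taxes by €126 million.

+€126 million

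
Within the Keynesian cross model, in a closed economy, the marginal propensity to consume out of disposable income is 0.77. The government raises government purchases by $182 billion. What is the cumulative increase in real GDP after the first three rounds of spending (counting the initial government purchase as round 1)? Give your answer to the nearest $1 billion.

Round 1 adds ΔG = $182 billion; each later round is MPC = 0.77 times the previous.
After 3 rounds: 182 + 140.14 + 107.9078 = ΔG·(1 − c^3)/(1 − c) = 182 × (1 − 0.456533)/0.23 ≈ $430 billion.

$430 billion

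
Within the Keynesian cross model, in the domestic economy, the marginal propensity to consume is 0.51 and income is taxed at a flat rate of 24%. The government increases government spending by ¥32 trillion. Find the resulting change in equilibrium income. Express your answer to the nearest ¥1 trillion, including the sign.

Government-spending multiplier = 1/(1 − c(1−t)) = 1/(1 − 0.51×0.76) = 1/0.6124 ≈ 1.633.
ΔY = k × ΔG = (+¥32 trillion) / 0.6124 ≈ +¥52 trillion.

+¥52 trillion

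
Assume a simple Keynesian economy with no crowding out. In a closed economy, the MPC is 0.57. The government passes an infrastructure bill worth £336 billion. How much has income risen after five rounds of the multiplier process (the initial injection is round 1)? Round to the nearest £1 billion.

£734 billion

Round 1 adds ΔG = £336 billion; each later round is MPC = 0.57 times the previous.
After 5 rounds: 336 + 191.52 + 109.1664 + 62.224848 + 35.46816336 = ΔG·(1 − c^5)/(1 − c) = 336 × (1 − 0.0601692057)/0.43 ≈ £734 billion.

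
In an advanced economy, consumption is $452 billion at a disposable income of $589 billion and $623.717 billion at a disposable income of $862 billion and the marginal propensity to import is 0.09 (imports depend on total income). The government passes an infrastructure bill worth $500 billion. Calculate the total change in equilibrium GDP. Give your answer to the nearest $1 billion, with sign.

+$1,085 billion

MPC = ΔC/ΔYd = (623.717 − 452)/(862 − 589) = 171.717/273 = 0.629.
Expenditure multiplier = 1/(1 − c + m) = 1/(1 − 0.629 + 0.09) = 1/0.461 ≈ 2.169.
ΔY = k × ΔG = (+$500 billion) / 0.461 ≈ +$1,085 billion.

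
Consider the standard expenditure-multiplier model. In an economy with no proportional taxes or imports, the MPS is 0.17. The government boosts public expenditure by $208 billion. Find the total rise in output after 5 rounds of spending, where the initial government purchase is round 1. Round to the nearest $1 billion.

$742 billion

MPC = 1 − MPS = 1 − 0.17 = 0.83.
Round 1 adds ΔG = $208 billion; each later round is MPC = 0.83 times the previous.
After 5 rounds: 208 + 172.64 + 143.2912 + 118.931696 + 98.71330768 = ΔG·(1 − c^5)/(1 − c) = 208 × (1 − 0.3939040643)/0.17 ≈ $742 billion.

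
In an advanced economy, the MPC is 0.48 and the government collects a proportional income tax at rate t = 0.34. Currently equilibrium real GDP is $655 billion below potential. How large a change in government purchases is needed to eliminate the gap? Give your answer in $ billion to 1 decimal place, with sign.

+$447.5 billion

Spending multiplier = 1/(1 − c(1−t)) = 1/(1 − 0.48×0.66) = 1/0.6832 ≈ 1.464.
Need ΔY = +$655 billion, so ΔG = ΔY/k = (+$655 billion) × 0.6832 ≈ +$447.5 billion.
The government should increase government purchases by $447.5 billion.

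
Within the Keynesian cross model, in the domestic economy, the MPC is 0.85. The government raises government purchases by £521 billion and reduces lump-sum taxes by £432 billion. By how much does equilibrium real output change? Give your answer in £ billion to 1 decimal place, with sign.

+£5,921.3 billion

Expenditure multiplier = 1/(1 − MPC) = 1/(1 − 0.85) = 1/0.15 ≈ 6.667.
ΔG contributes k·ΔG = (+£521 billion) / 0.15 ≈ +£3,473.3 billion.
ΔT of −£432 billion changes first-round spending by −c·ΔT = +£367.2 billion, contributing k·(−c·ΔT) = (+£367.2 billion) / 0.15 = +£2,448 billion.
Net ΔY = k(ΔG − c·ΔT) = (+£888.2 billion) / 0.15 ≈ +£5,921.3 billion.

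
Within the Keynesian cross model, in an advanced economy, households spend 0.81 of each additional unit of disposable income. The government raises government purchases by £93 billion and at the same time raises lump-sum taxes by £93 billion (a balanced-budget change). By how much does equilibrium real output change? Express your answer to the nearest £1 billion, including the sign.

Expenditure multiplier = 1/(1 − MPC) = 1/(1 − 0.81) = 1/0.19 ≈ 5.263.
ΔG contributes k·ΔG = (+£93 billion) / 0.19 ≈ +£489.5 billion.
ΔT of +£93 billion changes first-round spending by −c·ΔT = −£75.33 billion, contributing k·(−c·ΔT) = (−£75.33 billion) / 0.19 ≈ −£396.5 billion.
With ΔG = ΔT and no other leakages, the balanced-budget multiplier is 1, so ΔY = ΔG = +£93 billion.

+£93 billion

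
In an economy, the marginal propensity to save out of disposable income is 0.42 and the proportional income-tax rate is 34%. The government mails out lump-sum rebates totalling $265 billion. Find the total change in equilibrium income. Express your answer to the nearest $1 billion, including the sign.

+$249 billion

MPC = 1 − MPS = 1 − 0.42 = 0.58.
A lump-sum tax change of −$265 billion shifts disposable income by +$265 billion; first-round consumption changes by −c × ΔT = −0.58 × (−$265 billion) = +$153.7 billion.
Expenditure multiplier = 1/(1 − c(1−t)) = 1/(1 − 0.58×0.66) = 1/0.6172 ≈ 1.62.
The tax multiplier is −c × k ≈ −0.94, so ΔY = k × (−c·ΔT) = (+$153.7 billion) / 0.6172 ≈ +$249 billion.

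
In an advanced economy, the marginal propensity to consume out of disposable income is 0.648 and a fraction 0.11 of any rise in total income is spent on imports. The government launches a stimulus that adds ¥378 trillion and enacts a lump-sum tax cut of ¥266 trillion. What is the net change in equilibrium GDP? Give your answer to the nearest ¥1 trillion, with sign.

Expenditure multiplier = 1/(1 − c + m) = 1/(1 − 0.648 + 0.11) = 1/0.462 ≈ 2.165.
ΔG contributes k·ΔG = (+¥378 trillion) / 0.462 ≈ +¥818.2 trillion.
ΔT of −¥266 trillion changes first-round spending by −c·ΔT = +¥172.368 trillion, contributing k·(−c·ΔT) = (+¥172.368 trillion) / 0.462 ≈ +¥373.1 trillion.
Net ΔY = k(ΔG − c·ΔT) = (+¥550.368 trillion) / 0.462 ≈ +¥1,191 trillion.

+¥1,191 trillion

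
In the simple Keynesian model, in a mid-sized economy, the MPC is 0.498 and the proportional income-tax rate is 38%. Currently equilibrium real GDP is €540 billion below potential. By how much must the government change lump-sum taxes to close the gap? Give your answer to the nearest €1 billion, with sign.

Spending multiplier = 1/(1 − c(1−t)) = 1/(1 − 0.498×0.62) = 1/0.69124 ≈ 1.447.
Tax multiplier = −c·k = −0.498/0.69124 ≈ −0.72. Need ΔY = +€540 billion, so ΔT = ΔY/(−c·k) = −(+€540 billion) × 0.69124 / 0.498 ≈ −€750 billion.
The government should cut lump-sum taxes by €750 billion.

−€750 billion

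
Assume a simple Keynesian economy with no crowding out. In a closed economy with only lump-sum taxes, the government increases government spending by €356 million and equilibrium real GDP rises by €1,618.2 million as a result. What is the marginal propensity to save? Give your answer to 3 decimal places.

0.220

Implied spending multiplier k = ΔY/ΔG = 1,618.2/356 ≈ 4.5455.
Since k = 1/(1 − MPC), MPC = 1 − 1/k = 1 − ΔG/ΔY = 1 − 356/1,618.2 ≈ 0.780.
MPS = 1 − MPC = 0.220.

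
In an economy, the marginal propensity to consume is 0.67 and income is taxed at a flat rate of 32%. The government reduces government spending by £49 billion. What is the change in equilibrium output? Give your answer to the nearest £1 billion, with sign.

−£90 billion

Spending multiplier = 1/(1 − c(1−t)) = 1/(1 − 0.67×0.68) = 1/0.5444 ≈ 1.837.
ΔY = k × ΔG = (−£49 billion) / 0.5444 ≈ −£90 billion.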